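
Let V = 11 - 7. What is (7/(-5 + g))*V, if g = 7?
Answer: 14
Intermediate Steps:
V = 4
(7/(-5 + g))*V = (7/(-5 + 7))*4 = (7/2)*4 = 14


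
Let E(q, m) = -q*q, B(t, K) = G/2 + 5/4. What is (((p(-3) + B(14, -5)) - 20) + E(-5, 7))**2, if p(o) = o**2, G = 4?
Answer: 17161/16 ≈ 1072.6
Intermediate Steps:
B(t, K) = 13/4 (B(t, K) = 4/2 + 5/4 = 4*(1/2) + 5*(1/4) = 2 + 5/4 = 13/4)
E(q, m) = -q**2
(((p(-3) + B(14, -5)) - 20) + E(-5, 7))**2 = ((((-3)**2 + 13/4) - 20) - 1*(-5)**2)**2 = (((9 + 13/4) - 20) - 1*25)**2 = ((49/4 - 20) - 25)**2 = (-31/4 - 25)**2 = (-131/4)**2 = 17161/16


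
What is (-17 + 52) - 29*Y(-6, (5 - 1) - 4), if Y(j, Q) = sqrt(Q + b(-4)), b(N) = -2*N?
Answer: 35 - 58*sqrt(2) ≈ -47.024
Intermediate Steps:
Y(j, Q) = sqrt(8 + Q) (Y(j, Q) = sqrt(Q - 2*(-4)) = sqrt(Q + 8) = sqrt(8 + Q))
(-17 + 52) - 29*Y(-6, (5 - 1) - 4) = (-17 + 52) - 29*sqrt(8 + ((5 - 1) - 4)) = 35 - 29*sqrt(8 + (4 - 4)) = 35 - 29*sqrt(8 + 0) = 35 - 58*sqrt(2)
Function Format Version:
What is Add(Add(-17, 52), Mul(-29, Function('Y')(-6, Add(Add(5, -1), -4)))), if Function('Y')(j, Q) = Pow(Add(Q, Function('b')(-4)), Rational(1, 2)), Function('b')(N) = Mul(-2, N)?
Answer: Add(35, Mul(-58, Pow(2, Rational(1, 2)))) ≈ -47.024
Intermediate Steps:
Function('Y')(j, Q) = Pow(Add(8, Q), Rational(1, 2)) (Function('Y')(j, Q) = Pow(Add(Q, Mul(-2, -4)), Rational(1, 2)) = Pow(Add(Q, 8), Rational(1, 2)) = Pow(Add(8, Q), Rational(1, 2)))
Add(Add(-17, 52), Mul(-29, Function('Y')(-6, Add(Add(5, -1), -4)))) = Add(Add(-17, 52), Mul(-29, Pow(Add(8, Add(Add(5, -1), -4)), Rational(1, 2)))) = Add(35, Mul(-29, Pow(Add(8, Add(4, -4)), Rational(1, 2)))) = Add(35, Mul(-29, Pow(Add(8, 0), Rational(1, 2)))) = Add(35, Mul(-29, Pow(8, Rational(1, 2)))) = Add(35, Mul(-29, Mul(2, Pow(2, Rational(1, 2))))) = Add(35, Mul(-58, Pow(2, Rational(1, 2))))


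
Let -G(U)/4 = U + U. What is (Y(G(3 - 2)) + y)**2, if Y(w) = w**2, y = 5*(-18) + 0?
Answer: 676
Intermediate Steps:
G(U) = -8*U (G(U) = -4*(U + U) = -8*U)
y = -90 (y = -90 + 0 = -90)
(Y(G(3 - 2)) + y)**2 = ((-8*(3 - 2))**2 - 90)**2 = ((-8*1)**2 - 90)**2 = ((-8)**2 - 90)**2 = (64 - 90)**2 = (-26)**2 = 676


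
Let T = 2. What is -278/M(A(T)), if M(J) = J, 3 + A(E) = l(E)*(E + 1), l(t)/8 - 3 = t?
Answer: -278/117 ≈ -2.3761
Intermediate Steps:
l(t) = 24 + 8*t
A(E) = -3 + (1 + E)*(24 + 8*E) (A(E) = -3 + (24 + 8*E)*(E + 1) = -3 + (24 + 8*E)*(1 + E) = -3 + (1 + E)*(24 + 8*E))
-278/M(A(T)) = -278/(21 + 8*2² + 32*2) = -278/(21 + 8*4 + 64) = -278/(21 + 32 + 64) = -278/117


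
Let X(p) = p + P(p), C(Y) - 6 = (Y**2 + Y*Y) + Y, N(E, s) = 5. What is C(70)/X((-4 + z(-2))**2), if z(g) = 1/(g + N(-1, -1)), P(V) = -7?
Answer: 44442/29 ≈ 1532.5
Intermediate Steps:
C(Y) = 6 + Y + 2*Y**2 (C(Y) = 6 + ((Y**2 + Y*Y) + Y) = 6 + ((Y**2 + Y**2) + Y) = 6 + (2*Y**2 + Y) = 6 + (Y + 2*Y**2) = 6 + Y + 2*Y**2)
z(g) = 1/(5 + g) (z(g) = 1/(g + 5) = 1/(5 + g))
X(p) = -7 + p (X(p) = p - 7 = -7 + p)
C(70)/X((-4 + z(-2))**2) = (6 + 70 + 2*70**2)/(-7 + (-4 + 1/(5 - 2))**2) = (6 + 70 + 2*4900)/(-7 + (-4 + 1/3)**2) = (6 + 70 + 9800)/(-7 + (-4 + 1/3)**2) = 9876/(-7 + (-11/3)**2) = 9876/(-7 + 121/9) = 9876/(58/9) = 9876*(9/58) = 44442/29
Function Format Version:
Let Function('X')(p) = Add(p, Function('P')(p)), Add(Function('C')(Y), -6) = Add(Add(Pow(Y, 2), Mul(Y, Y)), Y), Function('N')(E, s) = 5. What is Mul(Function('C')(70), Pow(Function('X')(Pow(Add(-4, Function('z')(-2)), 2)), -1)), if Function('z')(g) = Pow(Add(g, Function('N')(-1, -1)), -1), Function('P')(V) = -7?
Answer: Rational(44442, 29) ≈ 1532.5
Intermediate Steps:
Function('C')(Y) = Add(6, Y, Mul(2, Pow(Y, 2))) (Function('C')(Y) = Add(6, Add(Add(Pow(Y, 2), Mul(Y, Y)), Y)) = Add(6, Add(Add(Pow(Y, 2), Pow(Y, 2)), Y)) = Add(6, Add(Mul(2, Pow(Y, 2)), Y)) = Add(6, Add(Y, Mul(2, Pow(Y, 2)))) = Add(6, Y, Mul(2, Pow(Y, 2))))
Function('z')(g) = Pow(Add(5, g), -1) (Function('z')(g) = Pow(Add(g, 5), -1) = Pow(Add(5, g), -1))
Function('X')(p) = Add(-7, p) (Function('X')(p) = Add(p, -7) = Add(-7, p))
Mul(Function('C')(70), Pow(Function('X')(Pow(Add(-4, Function('z')(-2)), 2)), -1)) = Mul(Add(6, 70, Mul(2, Pow(70, 2))), Pow(Add(-7, Pow(Add(-4, Pow(Add(5, -2), -1)), 2)), -1)) = Mul(Add(6, 70, Mul(2, 4900)), Pow(Add(-7, Pow(Add(-4, Pow(3, -1)), 2)), -1)) = Mul(Add(6, 70, 9800), Pow(Add(-7, Pow(Add(-4, Rational(1, 3)), 2)), -1)) = Mul(9876, Pow(Add(-7, Pow(Rational(-11, 3), 2)), -1)) = Mul(9876, Pow(Add(-7, Rational(121, 9)), -1)) = Mul(9876, Pow(Rational(58, 9), -1)) = Mul(9876, Rational(9, 58)) = Rational(44442, 29)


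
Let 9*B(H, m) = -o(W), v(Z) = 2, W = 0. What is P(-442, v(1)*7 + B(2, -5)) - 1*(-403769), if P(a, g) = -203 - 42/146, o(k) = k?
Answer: 29460297/73 ≈ 4.0357e+5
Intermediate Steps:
B(H, m) = 0 (B(H, m) = (-1*0)/9 = (1/9)*0 = 0)
P(a, g) = -14840/73 (P(a, g) = -203 - 42*1/146 = -203 - 21/73 = -14840/73)
P(-442, v(1)*7 + B(2, -5)) - 1*(-403769) = -14840/73 - 1*(-403769) = -14840/73 + 403769 = 29460297/73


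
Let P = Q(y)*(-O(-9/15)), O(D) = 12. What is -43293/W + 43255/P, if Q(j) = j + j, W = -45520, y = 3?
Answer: -245731313/409680 ≈ -599.81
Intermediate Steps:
Q(j) = 2*j
P = -72 (P = (2*3)*(-1*12) = 6*(-12) = -72)
-43293/W + 43255/P = -43293/(-45520) + 43255/(-72) = -43293*(-1/45520) + 43255*(-1/72) = 43293/45520 - 43255/72 = -245731313/409680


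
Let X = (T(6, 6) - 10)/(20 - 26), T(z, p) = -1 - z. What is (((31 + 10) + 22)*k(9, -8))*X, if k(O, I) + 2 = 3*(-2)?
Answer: -1428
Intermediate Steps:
k(O, I) = -8 (k(O, I) = -2 + 3*(-2) = -2 - 6 = -8)
X = 17/6 (X = ((-1 - 1*6) - 10)/(20 - 26) = ((-1 - 6) - 10)/(-6) = (-7 - 10)*(-1/6) = -17*(-1/6) = 17/6 ≈ 2.8333)
(((31 + 10) + 22)*k(9, -8))*X = (((31 + 10) + 22)*(-8))*(17/6) = ((41 + 22)*(-8))*(17/6) = (63*(-8))*(17/6) = -504*17/6 = -1428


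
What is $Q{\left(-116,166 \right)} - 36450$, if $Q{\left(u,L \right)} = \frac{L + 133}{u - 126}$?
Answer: $- \frac{8821199}{242} \approx -36451.0$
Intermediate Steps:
$Q{\left(u,L \right)} = \frac{133 + L}{-126 + u}$
$Q{\left(-116,166 \right)} - 36450 = \frac{133 + 166}{-126 - 116} - 36450 = \frac{1}{-242} \cdot 299 - 36450 = \left(- \frac{1}{242}\right) 299 - 36450 = - \frac{299}{242} - 36450 = - \frac{8821199}{242}$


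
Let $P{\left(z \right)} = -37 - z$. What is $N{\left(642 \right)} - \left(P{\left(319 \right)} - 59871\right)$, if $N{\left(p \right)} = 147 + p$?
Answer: $61016$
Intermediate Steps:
$N{\left(642 \right)} - \left(P{\left(319 \right)} - 59871\right) = \left(147 + 642\right) - \left(\left(-37 - 319\right) - 59871\right) = 789 - \left(\left(-37 - 319\right) - 59871\right) = 789 - \left(-356 - 59871\right) = 789 - -60227 = 789 + 60227 = 61016$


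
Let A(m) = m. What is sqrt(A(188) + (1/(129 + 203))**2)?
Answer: 3*sqrt(2302457)/332 ≈ 13.711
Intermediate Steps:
sqrt(A(188) + (1/(129 + 203))**2) = sqrt(188 + (1/(129 + 203))**2) = sqrt(188 + (1/332)**2) = sqrt(188 + 1/110224) = sqrt(20722113/110224) = 3*sqrt(2302457)/332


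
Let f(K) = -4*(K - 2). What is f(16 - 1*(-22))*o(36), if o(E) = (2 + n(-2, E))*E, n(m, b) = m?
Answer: 0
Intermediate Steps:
f(K) = 8 - 4*K (f(K) = -4*(-2 + K) = 8 - 4*K)
o(E) = 0 (o(E) = (2 - 2)*E = 0*E = 0)
f(16 - 1*(-22))*o(36) = (8 - 4*(16 - 1*(-22)))*0 = (8 - 4*(16 + 22))*0 = (8 - 4*38)*0 = (8 - 152)*0 = -144*0 = 0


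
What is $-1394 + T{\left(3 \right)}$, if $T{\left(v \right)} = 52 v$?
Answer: $-1238$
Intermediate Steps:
$-1394 + T{\left(3 \right)} = -1394 + 52 \cdot 3 = -1394 + 156 = -1238$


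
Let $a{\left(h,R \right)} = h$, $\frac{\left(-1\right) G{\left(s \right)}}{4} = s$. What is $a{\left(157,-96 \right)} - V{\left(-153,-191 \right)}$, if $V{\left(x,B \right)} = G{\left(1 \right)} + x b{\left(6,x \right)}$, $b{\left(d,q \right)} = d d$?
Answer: $5669$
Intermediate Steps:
$b{\left(d,q \right)} = d^{2}$
$G{\left(s \right)} = - 4 s$
$V{\left(x,B \right)} = -4 + 36 x$ ($V{\left(x,B \right)} = \left(-4\right) 1 + x 6^{2} = -4 + x 36 = -4 + 36 x$)
$a{\left(157,-96 \right)} - V{\left(-153,-191 \right)} = 157 - \left(-4 + 36 \left(-153\right)\right) = 157 - \left(-4 - 5508\right) = 157 - -5512 = 157 + 5512 = 5669$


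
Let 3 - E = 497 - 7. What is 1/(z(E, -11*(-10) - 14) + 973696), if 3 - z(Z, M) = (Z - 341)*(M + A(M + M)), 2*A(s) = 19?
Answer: 1/1061053 ≈ 9.4246e-7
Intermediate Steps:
A(s) = 19/2 (A(s) = (½)*19 = 19/2)
E = -487 (E = 3 - (497 - 7) = 3 - 1*490 = 3 - 490 = -487)
z(Z, M) = 3 - (-341 + Z)*(19/2 + M) (z(Z, M) = 3 - (Z - 341)*(M + 19/2) = 3 - (-341 + Z)*(19/2 + M))
1/(z(E, -11*(-10) - 14) + 973696) = 1/((6485/2 + 341*(-11*(-10) - 14) - 19/2*(-487) - 1*(-11*(-10) - 14)*(-487)) + 973696) = 1/((6485/2 + 341*(110 - 14) + 9253/2 - 1*(110 - 14)*(-487)) + 973696) = 1/((6485/2 + 341*96 + 9253/2 - 1*96*(-487)) + 973696) = 1/((6485/2 + 32736 + 9253/2 + 46752) + 973696) = 1/(87357 + 973696) = 1/1061053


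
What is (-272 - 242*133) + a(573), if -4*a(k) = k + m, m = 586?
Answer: -130991/4 ≈ -32748.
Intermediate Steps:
a(k) = -293/2 - k/4 (a(k) = -(k + 586)/4 = -(586 + k)/4 = -293/2 - k/4)
(-272 - 242*133) + a(573) = (-272 - 242*133) + (-293/2 - ¼*573) = (-272 - 32186) + (-293/2 - 573/4) = -32458 - 1159/4 = -130991/4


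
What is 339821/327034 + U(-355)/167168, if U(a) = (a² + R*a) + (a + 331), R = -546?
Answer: 80701404091/27334809856 ≈ 2.9523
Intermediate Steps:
U(a) = 331 + a² - 545*a (U(a) = (a² - 546*a) + (a + 331) = (a² - 546*a) + (331 + a) = 331 + a² - 545*a)
339821/327034 + U(-355)/167168 = 339821/327034 + (331 + (-355)² - 545*(-355))/167168 = 339821*(1/327034) + (331 + 126025 + 193475)*(1/167168) = 339821/327034 + 319831*(1/167168) = 339821/327034 + 319831/167168 = 80701404091/27334809856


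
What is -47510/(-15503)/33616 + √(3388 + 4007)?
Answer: 23755/260574424 + √7395 ≈ 85.994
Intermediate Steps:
-47510/(-15503)/33616 + √(3388 + 4007) = -47510*(-1/15503)*(1/33616) + √7395 = (47510/15503)*(1/33616) + √7395 = 23755/260574424 + √7395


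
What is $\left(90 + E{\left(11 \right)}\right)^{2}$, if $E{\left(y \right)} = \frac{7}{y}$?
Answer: $\frac{994009}{121} \approx 8215.0$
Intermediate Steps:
$\left(90 + E{\left(11 \right)}\right)^{2} = \left(90 + \frac{7}{11}\right)^{2} = \left(\frac{997}{11}\right)^{2} = \frac{994009}{121}$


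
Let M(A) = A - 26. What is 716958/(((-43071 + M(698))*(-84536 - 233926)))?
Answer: 13277/250045747 ≈ 5.3098e-5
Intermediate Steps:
M(A) = -26 + A
716958/(((-43071 + M(698))*(-84536 - 233926))) = 716958/(((-43071 + (-26 + 698))*(-84536 - 233926))) = 716958/(((-43071 + 672)*(-318462))) = 716958/((-42399*(-318462))) = 716958/13502470338 = 716958*(1/13502470338) = 13277/250045747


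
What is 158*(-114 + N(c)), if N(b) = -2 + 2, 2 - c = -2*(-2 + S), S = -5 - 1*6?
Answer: -18012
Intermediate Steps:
S = -11 (S = -5 - 6 = -11)
c = -24 (c = 2 - (-2)*(-2 - 11) = 2 - (-2)*(-13) = 2 - 1*26 = 2 - 26 = -24)
N(b) = 0
158*(-114 + N(c)) = 158*(-114 + 0) = 158*(-114) = -18012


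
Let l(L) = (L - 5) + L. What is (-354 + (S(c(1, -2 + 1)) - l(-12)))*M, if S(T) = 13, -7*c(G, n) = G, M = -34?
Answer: 10608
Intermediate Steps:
c(G, n) = -G/7
l(L) = -5 + 2*L (l(L) = (-5 + L) + L = -5 + 2*L)
(-354 + (S(c(1, -2 + 1)) - l(-12)))*M = (-354 + (13 - (-5 + 2*(-12))))*(-34) = (-354 + (13 - (-5 - 24)))*(-34) = (-354 + (13 - 1*(-29)))*(-34) = (-354 + (13 + 29))*(-34) = (-354 + 42)*(-34) = -312*(-34) = 10608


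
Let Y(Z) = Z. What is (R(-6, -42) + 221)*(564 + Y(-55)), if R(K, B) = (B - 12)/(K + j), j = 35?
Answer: 3234695/29 ≈ 1.1154e+5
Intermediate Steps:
R(K, B) = (-12 + B)/(35 + K) (R(K, B) = (B - 12)/(K + 35) = (-12 + B)/(35 + K))
(R(-6, -42) + 221)*(564 + Y(-55)) = ((-12 - 42)/(35 - 6) + 221)*(564 - 55) = (-54/29 + 221)*509 = (6355/29)*509 = 3234695/29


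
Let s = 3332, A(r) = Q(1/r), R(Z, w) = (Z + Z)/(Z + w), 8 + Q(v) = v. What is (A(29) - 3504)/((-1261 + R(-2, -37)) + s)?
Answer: -3972033/2342417 ≈ -1.6957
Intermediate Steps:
Q(v) = -8 + v
R(Z, w) = 2*Z/(Z + w) (R(Z, w) = (2*Z)/(Z + w) = 2*Z/(Z + w))
A(r) = -8 + 1/r
(A(29) - 3504)/((-1261 + R(-2, -37)) + s) = ((-8 + 1/29) - 3504)/((-1261 + 2*(-2)/(-2 - 37)) + 3332) = ((-8 + 1/29) - 3504)/((-1261 + 2*(-2)/(-39)) + 3332) = (-231/29 - 3504)/((-1261 + 2*(-2)*(-1/39)) + 3332) = -101847/(29*((-1261 + 4/39) + 3332)) = -101847/(29*(-49175/39 + 3332)) = -101847/(29*80773/39) = -101847/29*39/80773 = -3972033/2342417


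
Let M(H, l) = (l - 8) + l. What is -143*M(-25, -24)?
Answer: 8008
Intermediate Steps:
M(H, l) = -8 + 2*l (M(H, l) = (-8 + l) + l = -8 + 2*l)
-143*M(-25, -24) = -143*(-8 + 2*(-24)) = -143*(-8 - 48) = -143*(-56) = 8008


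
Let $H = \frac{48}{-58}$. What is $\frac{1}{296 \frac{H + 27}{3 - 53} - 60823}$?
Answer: $- \frac{725}{44209007} \approx -1.6399 \cdot 10^{-5}$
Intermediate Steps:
$H = - \frac{24}{29}$ ($H = 48 \left(- \frac{1}{58}\right) = - \frac{24}{29} \approx -0.82759$)
$\frac{1}{296 \frac{H + 27}{3 - 53} - 60823} = \frac{1}{296 \frac{- \frac{24}{29} + 27}{3 - 53} - 60823} = \frac{1}{296 \frac{759}{29 \left(-50\right)} - 60823} = \frac{1}{296 \cdot \frac{759}{29} \left(- \frac{1}{50}\right) - 60823} = \frac{1}{296 \left(- \frac{759}{1450}\right) - 60823} = \frac{1}{- \frac{112332}{725} - 60823} = \frac{1}{- \frac{44209007}{725}} = - \frac{725}{44209007}$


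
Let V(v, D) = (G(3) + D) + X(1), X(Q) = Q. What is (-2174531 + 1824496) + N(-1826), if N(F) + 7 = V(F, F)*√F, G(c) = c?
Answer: -350042 - 1822*I*√1826 ≈ -3.5004e+5 - 77857.0*I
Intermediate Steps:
V(v, D) = 4 + D (V(v, D) = (3 + D) + 1 = 4 + D)
N(F) = -7 + √F*(4 + F) (N(F) = -7 + (4 + F)*√F = -7 + √F*(4 + F))
(-2174531 + 1824496) + N(-1826) = (-2174531 + 1824496) + (-7 + √(-1826)*(4 - 1826)) = -350035 + (-7 + (I*√1826)*(-1822)) = -350035 + (-7 - 1822*I*√1826) = -350042 - 1822*I*√1826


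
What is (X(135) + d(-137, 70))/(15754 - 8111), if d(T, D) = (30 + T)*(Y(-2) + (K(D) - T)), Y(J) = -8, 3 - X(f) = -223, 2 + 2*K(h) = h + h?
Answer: -20960/7643 ≈ -2.7424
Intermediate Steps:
K(h) = -1 + h (K(h) = -1 + (h + h)/2 = -1 + (2*h)/2 = -1 + h)
X(f) = 226 (X(f) = 3 - 1*(-223) = 3 + 223 = 226)
d(T, D) = (30 + T)*(-9 + D - T) (d(T, D) = (30 + T)*(-8 + ((-1 + D) - T)) = (30 + T)*(-8 + (-1 + D - T)) = (30 + T)*(-9 + D - T))
(X(135) + d(-137, 70))/(15754 - 8111) = (226 + (-270 - 1*(-137)² - 39*(-137) + 30*70 + 70*(-137)))/(15754 - 8111) = (226 + (-270 - 1*18769 + 5343 + 2100 - 9590))/7643 = (226 + (-270 - 18769 + 5343 + 2100 - 9590))*(1/7643) = (226 - 21186)*(1/7643) = -20960*1/7643 = -20960/7643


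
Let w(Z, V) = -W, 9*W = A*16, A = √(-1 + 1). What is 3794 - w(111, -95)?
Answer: 3794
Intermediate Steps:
A = 0 (A = √0 = 0)
W = 0 (W = (0*16)/9 = (⅑)*0 = 0)
w(Z, V) = 0 (w(Z, V) = -1*0 = 0)
3794 - w(111, -95) = 3794 - 1*0 = 3794 + 0 = 3794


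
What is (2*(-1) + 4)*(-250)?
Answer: -500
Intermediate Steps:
(2*(-1) + 4)*(-250) = (-2 + 4)*(-250) = 2*(-250) = -500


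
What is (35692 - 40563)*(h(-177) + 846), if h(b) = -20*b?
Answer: -21364206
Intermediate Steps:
(35692 - 40563)*(h(-177) + 846) = (35692 - 40563)*(-20*(-177) + 846) = -4871*(3540 + 846) = -4871*4386 = -21364206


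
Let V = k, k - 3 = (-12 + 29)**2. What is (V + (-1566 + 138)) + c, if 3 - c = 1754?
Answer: -2887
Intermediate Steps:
c = -1751 (c = 3 - 1*1754 = 3 - 1754 = -1751)
k = 292 (k = 3 + (-12 + 29)**2 = 3 + 17**2 = 3 + 289 = 292)
V = 292
(V + (-1566 + 138)) + c = (292 + (-1566 + 138)) - 1751 = (292 - 1428) - 1751 = -1136 - 1751 = -2887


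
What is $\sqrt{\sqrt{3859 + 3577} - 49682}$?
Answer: $\sqrt{-49682 + 26 \sqrt{11}} \approx 222.7 i$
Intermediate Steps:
$\sqrt{\sqrt{3859 + 3577} - 49682} = \sqrt{\sqrt{7436} - 49682} = \sqrt{26 \sqrt{11} - 49682} = \sqrt{-49682 + 26 \sqrt{11}}$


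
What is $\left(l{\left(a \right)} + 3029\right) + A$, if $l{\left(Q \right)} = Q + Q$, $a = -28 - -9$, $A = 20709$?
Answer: $23700$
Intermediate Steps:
$a = -19$ ($a = -28 + 9 = -19$)
$l{\left(Q \right)} = 2 Q$
$\left(l{\left(a \right)} + 3029\right) + A = \left(2 \left(-19\right) + 3029\right) + 20709 = \left(-38 + 3029\right) + 20709 = 2991 + 20709 = 23700$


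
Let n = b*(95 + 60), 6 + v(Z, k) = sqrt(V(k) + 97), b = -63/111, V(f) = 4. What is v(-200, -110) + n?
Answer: -3477/37 + sqrt(101) ≈ -83.923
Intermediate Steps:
b = -21/37 (b = -63*1/111 = -21/37 ≈ -0.56757)
v(Z, k) = -6 + sqrt(101) (v(Z, k) = -6 + sqrt(4 + 97) = -6 + sqrt(101))
n = -3255/37 (n = -21*(95 + 60)/37 = -21/37*155 = -3255/37 ≈ -87.973)
v(-200, -110) + n = (-6 + sqrt(101)) - 3255/37 = -3477/37 + sqrt(101)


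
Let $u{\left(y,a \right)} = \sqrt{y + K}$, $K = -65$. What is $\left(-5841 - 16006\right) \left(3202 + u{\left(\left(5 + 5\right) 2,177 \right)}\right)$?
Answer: $-69954094 - 65541 i \sqrt{5} \approx -6.9954 \cdot 10^{7} - 1.4655 \cdot 10^{5} i$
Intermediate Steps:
$u{\left(y,a \right)} = \sqrt{-65 + y}$ ($u{\left(y,a \right)} = \sqrt{y - 65} = \sqrt{-65 + y}$)
$\left(-5841 - 16006\right) \left(3202 + u{\left(\left(5 + 5\right) 2,177 \right)}\right) = \left(-5841 - 16006\right) \left(3202 + \sqrt{-65 + \left(5 + 5\right) 2}\right) = - 21847 \left(3202 + \sqrt{-65 + 10 \cdot 2}\right) = - 21847 \left(3202 + \sqrt{-65 + 20}\right) = - 21847 \left(3202 + \sqrt{-45}\right) = - 21847 \left(3202 + 3 i \sqrt{5}\right) = -69954094 - 65541 i \sqrt{5}$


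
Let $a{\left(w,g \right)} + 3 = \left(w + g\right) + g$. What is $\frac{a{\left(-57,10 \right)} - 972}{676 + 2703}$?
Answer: $- \frac{1012}{3379} \approx -0.2995$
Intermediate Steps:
$a{\left(w,g \right)} = -3 + w + 2 g$ ($a{\left(w,g \right)} = -3 + \left(\left(w + g\right) + g\right) = -3 + \left(\left(g + w\right) + g\right) = -3 + \left(w + 2 g\right) = -3 + w + 2 g$)
$\frac{a{\left(-57,10 \right)} - 972}{676 + 2703} = \frac{\left(-3 - 57 + 2 \cdot 10\right) - 972}{676 + 2703} = \frac{\left(-3 - 57 + 20\right) - 972}{3379} = \left(-40 - 972\right) \frac{1}{3379} = \left(-1012\right) \frac{1}{3379} = - \frac{1012}{3379}$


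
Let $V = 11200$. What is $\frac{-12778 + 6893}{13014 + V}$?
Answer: $- \frac{5885}{24214} \approx -0.24304$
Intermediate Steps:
$\frac{-12778 + 6893}{13014 + V} = \frac{-12778 + 6893}{13014 + 11200} = - \frac{5885}{24214}$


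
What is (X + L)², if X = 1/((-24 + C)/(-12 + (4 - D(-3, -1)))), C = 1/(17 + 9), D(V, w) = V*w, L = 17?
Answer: 118309129/388129 ≈ 304.82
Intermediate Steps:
C = 1/26 ≈ 0.038462
X = 286/623 (X = 1/((-24 + 1/26)/(-12 + (4 - (-3)*(-1)))) = 1/(-623/(26*(-12 + (4 - 1*3)))) = 1/(-623/(26*(-12 + (4 - 3)))) = 1/(-623/(26*(-12 + 1))) = 1/(-623/26/(-11)) = 1/(-623/26*(-1/11)) = 1/(623/286) = 286/623 ≈ 0.45907)
(X + L)² = (286/623 + 17)² = (10877/623)² = 118309129/388129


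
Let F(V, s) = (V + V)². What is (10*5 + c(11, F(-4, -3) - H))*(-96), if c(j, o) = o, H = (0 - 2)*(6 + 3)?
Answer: -12672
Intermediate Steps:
F(V, s) = 4*V² (F(V, s) = (2*V)² = 4*V²)
H = -18 (H = -2*9 = -18)
(10*5 + c(11, F(-4, -3) - H))*(-96) = (10*5 + (4*(-4)² - 1*(-18)))*(-96) = (50 + (4*16 + 18))*(-96) = (50 + (64 + 18))*(-96) = (50 + 82)*(-96) = 132*(-96) = -12672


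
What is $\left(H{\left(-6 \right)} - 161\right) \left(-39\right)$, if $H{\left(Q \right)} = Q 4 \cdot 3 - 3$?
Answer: $9204$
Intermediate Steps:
$H{\left(Q \right)} = -3 + 12 Q$ ($H{\left(Q \right)} = 4 Q 3 - 3 = 12 Q - 3 = -3 + 12 Q$)
$\left(H{\left(-6 \right)} - 161\right) \left(-39\right) = \left(\left(-3 + 12 \left(-6\right)\right) - 161\right) \left(-39\right) = \left(\left(-3 - 72\right) - 161\right) \left(-39\right) = \left(-75 - 161\right) \left(-39\right) = \left(-236\right) \left(-39\right) = 9204$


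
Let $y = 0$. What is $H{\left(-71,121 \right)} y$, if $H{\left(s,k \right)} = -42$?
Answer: $0$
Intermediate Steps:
$H{\left(-71,121 \right)} y = \left(-42\right) 0 = 0$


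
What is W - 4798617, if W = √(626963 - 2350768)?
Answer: -4798617 + I*√1723805 ≈ -4.7986e+6 + 1312.9*I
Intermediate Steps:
W = I*√1723805 (W = √(-1723805) = I*√1723805 ≈ 1312.9*I)
W - 4798617 = I*√1723805 - 4798617 = -4798617 + I*√1723805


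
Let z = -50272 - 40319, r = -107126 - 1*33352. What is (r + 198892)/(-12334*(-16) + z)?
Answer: 58414/106753 ≈ 0.54719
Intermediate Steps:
r = -140478 (r = -107126 - 33352 = -140478)
z = -90591
(r + 198892)/(-12334*(-16) + z) = (-140478 + 198892)/(-12334*(-16) - 90591) = 58414/(197344 - 90591) = 58414/106753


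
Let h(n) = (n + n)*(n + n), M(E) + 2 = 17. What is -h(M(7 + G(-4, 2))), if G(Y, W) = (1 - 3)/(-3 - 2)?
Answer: -900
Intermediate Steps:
G(Y, W) = 2/5 (G(Y, W) = -2/(-5) = -2*(-1/5) = 2/5)
M(E) = 15 (M(E) = -2 + 17 = 15)
h(n) = 4*n**2 (h(n) = (2*n)*(2*n) = 4*n**2)
-h(M(7 + G(-4, 2))) = -4*15**2 = -4*225 = -1*900 = -900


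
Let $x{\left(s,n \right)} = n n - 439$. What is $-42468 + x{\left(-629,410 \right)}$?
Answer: $125193$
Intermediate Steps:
$x{\left(s,n \right)} = -439 + n^{2}$ ($x{\left(s,n \right)} = n^{2} - 439 = -439 + n^{2}$)
$-42468 + x{\left(-629,410 \right)} = -42468 - \left(439 - 410^{2}\right) = -42468 + \left(-439 + 168100\right) = -42468 + 167661 = 125193$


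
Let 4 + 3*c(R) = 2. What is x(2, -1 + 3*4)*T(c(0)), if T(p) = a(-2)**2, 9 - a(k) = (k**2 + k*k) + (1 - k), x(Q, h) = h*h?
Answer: 484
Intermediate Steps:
x(Q, h) = h**2
c(R) = -2/3 (c(R) = -4/3 + (1/3)*2 = -4/3 + 2/3 = -2/3)
a(k) = 8 + k - 2*k**2 (a(k) = 9 - ((k**2 + k*k) + (1 - k)) = 9 - ((k**2 + k**2) + (1 - k)) = 9 - (2*k**2 + (1 - k)) = 9 - (1 - k + 2*k**2) = 9 + (-1 + k - 2*k**2) = 8 + k - 2*k**2)
T(p) = 4 (T(p) = (8 - 2 - 2*(-2)**2)**2 = (8 - 2 - 2*4)**2 = (8 - 2 - 8)**2 = (-2)**2 = 4)
x(2, -1 + 3*4)*T(c(0)) = (-1 + 3*4)**2*4 = (-1 + 12)**2*4 = 11**2*4 = 121*4 = 484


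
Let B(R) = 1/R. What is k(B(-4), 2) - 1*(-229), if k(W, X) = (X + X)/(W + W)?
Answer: 221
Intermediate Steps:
k(W, X) = X/W (k(W, X) = (2*X)/((2*W)) = (2*X)*(1/(2*W)) = X/W)
k(B(-4), 2) - 1*(-229) = 2/(1/(-4)) - 1*(-229) = 2/(-¼) + 229 = 2*(-4) + 229 = -8 + 229 = 221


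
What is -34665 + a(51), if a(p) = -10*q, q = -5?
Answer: -34615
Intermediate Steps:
a(p) = 50 (a(p) = -10*(-5) = 50)
-34665 + a(51) = -34665 + 50 = -34615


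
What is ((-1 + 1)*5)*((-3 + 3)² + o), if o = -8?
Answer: 0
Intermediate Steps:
((-1 + 1)*5)*((-3 + 3)² + o) = ((-1 + 1)*5)*((-3 + 3)² - 8) = (0*5)*(0² - 8) = 0*(0 - 8) = 0*(-8) = 0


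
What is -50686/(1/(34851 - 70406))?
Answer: 1802140730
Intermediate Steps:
-50686/(1/(34851 - 70406)) = -50686/(1/(-35555)) = -50686/(-1/35555) = -50686*(-35555) = 1802140730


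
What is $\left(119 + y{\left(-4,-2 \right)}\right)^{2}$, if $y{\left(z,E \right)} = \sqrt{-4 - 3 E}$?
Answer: $\left(119 + \sqrt{2}\right)^{2} \approx 14500.0$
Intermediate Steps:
$\left(119 + y{\left(-4,-2 \right)}\right)^{2} = \left(119 + \sqrt{-4 - -6}\right)^{2} = \left(119 + \sqrt{-4 + 6}\right)^{2} = \left(119 + \sqrt{2}\right)^{2}$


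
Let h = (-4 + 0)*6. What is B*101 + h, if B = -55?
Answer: -5579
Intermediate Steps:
h = -24 (h = -4*6 = -24)
B*101 + h = -55*101 - 24 = -5555 - 24 = -5579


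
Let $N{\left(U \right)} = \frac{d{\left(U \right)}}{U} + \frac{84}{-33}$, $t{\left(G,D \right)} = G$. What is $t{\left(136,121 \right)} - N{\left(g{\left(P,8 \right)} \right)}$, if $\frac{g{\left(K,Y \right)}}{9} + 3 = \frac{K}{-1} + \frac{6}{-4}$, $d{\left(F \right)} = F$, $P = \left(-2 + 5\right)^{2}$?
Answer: $\frac{1513}{11} \approx 137.55$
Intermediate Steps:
$P = 9$ ($P = 3^{2} = 9$)
$g{\left(K,Y \right)} = - \frac{81}{2} - 9 K$ ($g{\left(K,Y \right)} = -27 + 9 \left(\frac{K}{-1} + \frac{6}{-4}\right) = -27 + 9 \left(K \left(-1\right) + 6 \left(- \frac{1}{4}\right)\right) = -27 + 9 \left(- K - \frac{3}{2}\right) = -27 + 9 \left(- \frac{3}{2} - K\right) = -27 - \left(\frac{27}{2} + 9 K\right) = - \frac{81}{2} - 9 K$)
$N{\left(U \right)} = - \frac{17}{11}$ ($N{\left(U \right)} = \frac{U}{U} + \frac{84}{-33} = 1 + 84 \left(- \frac{1}{33}\right) = 1 - \frac{28}{11} = - \frac{17}{11}$)
$t{\left(136,121 \right)} - N{\left(g{\left(P,8 \right)} \right)} = 136 - - \frac{17}{11} = 136 + \frac{17}{11} = \frac{1513}{11}$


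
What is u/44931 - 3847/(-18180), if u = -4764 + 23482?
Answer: 171047599/272281860 ≈ 0.62820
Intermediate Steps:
u = 18718
u/44931 - 3847/(-18180) = 18718/44931 - 3847/(-18180) = 18718*(1/44931) - 3847*(-1/18180) = 18718/44931 + 3847/18180 = 171047599/272281860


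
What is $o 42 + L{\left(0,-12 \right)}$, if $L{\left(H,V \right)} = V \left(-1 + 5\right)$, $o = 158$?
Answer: $6588$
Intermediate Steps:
$L{\left(H,V \right)} = 4 V$ ($L{\left(H,V \right)} = V 4 = 4 V$)
$o 42 + L{\left(0,-12 \right)} = 158 \cdot 42 + 4 \left(-12\right) = 6636 - 48 = 6588$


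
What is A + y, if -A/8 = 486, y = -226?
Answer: -4114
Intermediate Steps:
A = -3888 (A = -8*486 = -3888)
A + y = -3888 - 226 = -4114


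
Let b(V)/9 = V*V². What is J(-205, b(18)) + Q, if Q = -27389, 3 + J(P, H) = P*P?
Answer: 14633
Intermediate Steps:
b(V) = 9*V³ (b(V) = 9*(V*V²) = 9*V³)
J(P, H) = -3 + P² (J(P, H) = -3 + P*P = -3 + P²)
J(-205, b(18)) + Q = (-3 + (-205)²) - 27389 = (-3 + 42025) - 27389 = 42022 - 27389 = 14633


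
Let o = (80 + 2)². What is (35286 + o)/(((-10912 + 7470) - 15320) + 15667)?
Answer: -8402/619 ≈ -13.574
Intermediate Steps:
o = 6724 (o = 82² = 6724)
(35286 + o)/(((-10912 + 7470) - 15320) + 15667) = (35286 + 6724)/(((-10912 + 7470) - 15320) + 15667) = 42010/((-3442 - 15320) + 15667) = 42010/(-18762 + 15667) = 42010/(-3095) = 42010*(-1/3095) = -8402/619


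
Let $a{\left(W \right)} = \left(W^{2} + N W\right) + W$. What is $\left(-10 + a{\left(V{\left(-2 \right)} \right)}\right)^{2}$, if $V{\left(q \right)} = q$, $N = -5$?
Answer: $4$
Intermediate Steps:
$a{\left(W \right)} = W^{2} - 4 W$ ($a{\left(W \right)} = \left(W^{2} - 5 W\right) + W = W^{2} - 4 W$)
$\left(-10 + a{\left(V{\left(-2 \right)} \right)}\right)^{2} = \left(-10 - 2 \left(-4 - 2\right)\right)^{2} = \left(-10 - -12\right)^{2} = \left(-10 + 12\right)^{2} = 2^{2} = 4$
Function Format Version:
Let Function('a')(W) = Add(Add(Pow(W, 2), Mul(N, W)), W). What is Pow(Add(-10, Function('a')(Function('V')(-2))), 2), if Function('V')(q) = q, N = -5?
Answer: 4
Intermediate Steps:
Function('a')(W) = Add(Pow(W, 2), Mul(-4, W)) (Function('a')(W) = Add(Add(Pow(W, 2), Mul(-5, W)), W) = Add(Pow(W, 2), Mul(-4, W)))
Pow(Add(-10, Function('a')(Function('V')(-2))), 2) = Pow(Add(-10, Mul(-2, Add(-4, -2))), 2) = Pow(Add(-10, Mul(-2, -6)), 2) = Pow(Add(-10, 12), 2) = Pow(2, 2) = 4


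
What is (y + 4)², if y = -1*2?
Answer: 4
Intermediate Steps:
y = -2
(y + 4)² = (-2 + 4)² = 2² = 4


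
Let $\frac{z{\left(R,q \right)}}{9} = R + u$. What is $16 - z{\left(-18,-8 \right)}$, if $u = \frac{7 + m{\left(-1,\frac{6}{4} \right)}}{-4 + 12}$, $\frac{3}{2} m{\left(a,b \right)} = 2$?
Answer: $\frac{1349}{8} \approx 168.63$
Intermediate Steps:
$m{\left(a,b \right)} = \frac{4}{3}$ ($m{\left(a,b \right)} = \frac{2}{3} \cdot 2 = \frac{4}{3}$)
$u = \frac{25}{24}$ ($u = \frac{7 + \frac{4}{3}}{-4 + 12} = \frac{25}{3 \cdot 8} = \frac{25}{3} \cdot \frac{1}{8} = \frac{25}{24} \approx 1.0417$)
$z{\left(R,q \right)} = \frac{75}{8} + 9 R$ ($z{\left(R,q \right)} = 9 \left(R + \frac{25}{24}\right) = 9 \left(\frac{25}{24} + R\right) = \frac{75}{8} + 9 R$)
$16 - z{\left(-18,-8 \right)} = 16 - \left(\frac{75}{8} + 9 \left(-18\right)\right) = 16 - \left(\frac{75}{8} - 162\right) = 16 - - \frac{1221}{8} = 16 + \frac{1221}{8} = \frac{1349}{8}$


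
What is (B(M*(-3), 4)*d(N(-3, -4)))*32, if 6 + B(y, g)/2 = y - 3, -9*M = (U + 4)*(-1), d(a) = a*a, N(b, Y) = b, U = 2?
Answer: -6336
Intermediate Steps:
d(a) = a²
M = ⅔ (M = -(2 + 4)*(-1)/9 = -2*(-1)/3 = -⅑*(-6) = ⅔ ≈ 0.66667)
B(y, g) = -18 + 2*y (B(y, g) = -12 + 2*(y - 3) = -12 + 2*(-3 + y) = -12 + (-6 + 2*y) = -18 + 2*y)
(B(M*(-3), 4)*d(N(-3, -4)))*32 = ((-18 + 2*((⅔)*(-3)))*(-3)²)*32 = ((-18 + 2*(-2))*9)*32 = ((-18 - 4)*9)*32 = -22*9*32 = -198*32 = -6336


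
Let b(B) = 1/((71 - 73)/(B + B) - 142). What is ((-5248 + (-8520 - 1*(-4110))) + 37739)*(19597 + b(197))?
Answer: 15394730880118/27975 ≈ 5.5030e+8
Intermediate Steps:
b(B) = 1/(-142 - 1/B) (b(B) = 1/(-2*1/(2*B) - 142) = 1/(-1/B - 142) = 1/(-142 - 1/B))
((-5248 + (-8520 - 1*(-4110))) + 37739)*(19597 + b(197)) = ((-5248 + (-8520 - 1*(-4110))) + 37739)*(19597 - 1*197/(1 + 142*197)) = ((-5248 + (-8520 + 4110)) + 37739)*(19597 - 1*197/(1 + 27974)) = ((-5248 - 4410) + 37739)*(19597 - 1*197/27975) = (-9658 + 37739)*(19597 - 1*197*1/27975) = 28081*(19597 - 197/27975) = 28081*(548225878/27975) = 15394730880118/27975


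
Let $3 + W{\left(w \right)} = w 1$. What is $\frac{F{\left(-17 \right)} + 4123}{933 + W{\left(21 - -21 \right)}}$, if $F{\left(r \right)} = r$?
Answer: $\frac{2053}{486} \approx 4.2243$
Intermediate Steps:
$W{\left(w \right)} = -3 + w$ ($W{\left(w \right)} = -3 + w 1 = -3 + w$)
$\frac{F{\left(-17 \right)} + 4123}{933 + W{\left(21 - -21 \right)}} = \frac{-17 + 4123}{933 + \left(-3 + \left(21 - -21\right)\right)} = \frac{4106}{933 + \left(-3 + \left(21 + 21\right)\right)} = \frac{4106}{933 + \left(-3 + 42\right)} = \frac{4106}{933 + 39} = \frac{4106}{972} = 4106 \cdot \frac{1}{972} = \frac{2053}{486}$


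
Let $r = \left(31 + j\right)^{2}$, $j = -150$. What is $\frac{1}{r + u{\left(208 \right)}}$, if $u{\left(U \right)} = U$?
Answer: $\frac{1}{14369} \approx 6.9594 \cdot 10^{-5}$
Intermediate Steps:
$r = 14161$ ($r = \left(31 - 150\right)^{2} = \left(-119\right)^{2} = 14161$)
$\frac{1}{r + u{\left(208 \right)}} = \frac{1}{14161 + 208} = \frac{1}{14369}$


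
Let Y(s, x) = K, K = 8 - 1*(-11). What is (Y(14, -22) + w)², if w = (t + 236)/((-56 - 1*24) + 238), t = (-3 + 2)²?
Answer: 1681/4 ≈ 420.25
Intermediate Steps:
t = 1 (t = (-1)² = 1)
K = 19 (K = 8 + 11 = 19)
Y(s, x) = 19
w = 3/2 (w = (1 + 236)/((-56 - 1*24) + 238) = 237/((-56 - 24) + 238) = 237/(-80 + 238) = 237/158 = 237*(1/158) = 3/2 ≈ 1.5000)
(Y(14, -22) + w)² = (19 + 3/2)² = (41/2)² = 1681/4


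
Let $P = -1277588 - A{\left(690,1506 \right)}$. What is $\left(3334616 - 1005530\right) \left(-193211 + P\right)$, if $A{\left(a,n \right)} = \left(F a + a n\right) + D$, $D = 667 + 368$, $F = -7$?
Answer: $-5837024904384$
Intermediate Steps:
$D = 1035$
$A{\left(a,n \right)} = 1035 - 7 a + a n$ ($A{\left(a,n \right)} = \left(- 7 a + a n\right) + 1035 = 1035 - 7 a + a n$)
$P = -2312933$ ($P = -1277588 - \left(1035 - 4830 + 690 \cdot 1506\right) = -1277588 - \left(1035 - 4830 + 1039140\right) = -1277588 - 1035345 = -2312933$)
$\left(3334616 - 1005530\right) \left(-193211 + P\right) = \left(3334616 - 1005530\right) \left(-193211 - 2312933\right) = 2329086 \left(-2506144\right) = -5837024904384$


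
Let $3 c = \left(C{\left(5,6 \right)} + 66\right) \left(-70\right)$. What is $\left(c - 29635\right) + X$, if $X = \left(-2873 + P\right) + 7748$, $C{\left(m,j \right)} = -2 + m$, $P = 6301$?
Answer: $-20069$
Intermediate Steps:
$X = 11176$ ($X = \left(-2873 + 6301\right) + 7748 = 3428 + 7748 = 11176$)
$c = -1610$ ($c = \frac{\left(\left(-2 + 5\right) + 66\right) \left(-70\right)}{3} = \frac{\left(3 + 66\right) \left(-70\right)}{3} = \frac{69 \left(-70\right)}{3} = \frac{1}{3} \left(-4830\right) = -1610$)
$\left(c - 29635\right) + X = \left(-1610 - 29635\right) + 11176 = -31245 + 11176 = -20069$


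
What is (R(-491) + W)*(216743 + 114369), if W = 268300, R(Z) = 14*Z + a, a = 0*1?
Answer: 86561285712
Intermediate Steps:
a = 0
R(Z) = 14*Z (R(Z) = 14*Z + 0 = 14*Z)
(R(-491) + W)*(216743 + 114369) = (14*(-491) + 268300)*(216743 + 114369) = (-6874 + 268300)*331112 = 261426*331112 = 86561285712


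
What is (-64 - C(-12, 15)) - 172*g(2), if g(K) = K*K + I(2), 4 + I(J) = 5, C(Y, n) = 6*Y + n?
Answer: -867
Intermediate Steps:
C(Y, n) = n + 6*Y
I(J) = 1 (I(J) = -4 + 5 = 1)
g(K) = 1 + K**2 (g(K) = K*K + 1 = K**2 + 1 = 1 + K**2)
(-64 - C(-12, 15)) - 172*g(2) = (-64 - (15 + 6*(-12))) - 172*(1 + 2**2) = (-64 - (15 - 72)) - 172*(1 + 4) = (-64 - 1*(-57)) - 172*5 = (-64 + 57) - 860 = -7 - 860 = -867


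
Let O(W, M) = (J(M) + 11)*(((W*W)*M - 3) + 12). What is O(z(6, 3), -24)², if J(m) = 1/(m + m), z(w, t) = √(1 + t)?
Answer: 233570089/256 ≈ 9.1238e+5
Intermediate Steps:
J(m) = 1/(2*m)
O(W, M) = (9 + M*W²)*(11 + 1/(2*M)) (O(W, M) = (1/(2*M) + 11)*(((W*W)*M - 3) + 12) = (11 + 1/(2*M))*((W²*M - 3) + 12) = (11 + 1/(2*M))*((M*W² - 3) + 12) = (11 + 1/(2*M))*((-3 + M*W²) + 12) = (11 + 1/(2*M))*(9 + M*W²) = (9 + M*W²)*(11 + 1/(2*M)))
O(z(6, 3), -24)² = ((½)*(9 - 24*(198 + (√(1 + 3))² + 22*(-24)*(√(1 + 3))²))/(-24))² = ((½)*(-1/24)*(9 - 24*(198 + (√4)² + 22*(-24)*(√4)²)))² = ((½)*(-1/24)*(9 - 24*(198 + 2² + 22*(-24)*2²)))² = ((½)*(-1/24)*(9 - 24*(198 + 4 + 22*(-24)*4)))² = ((½)*(-1/24)*(9 - 24*(198 + 4 - 2112)))² = ((½)*(-1/24)*(9 - 24*(-1910)))² = ((½)*(-1/24)*(9 + 45840))² = ((½)*(-1/24)*45849)² = (-15283/16)² = 233570089/256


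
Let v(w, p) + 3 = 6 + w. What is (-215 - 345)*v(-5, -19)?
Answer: 1120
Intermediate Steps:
v(w, p) = 3 + w (v(w, p) = -3 + (6 + w) = 3 + w)
(-215 - 345)*v(-5, -19) = (-215 - 345)*(3 - 5) = -560*(-2) = 1120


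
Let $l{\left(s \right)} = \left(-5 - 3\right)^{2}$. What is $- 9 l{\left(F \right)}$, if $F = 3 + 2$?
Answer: $-576$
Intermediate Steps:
$F = 5$
$l{\left(s \right)} = 64$ ($l{\left(s \right)} = \left(-8\right)^{2} = 64$)
$- 9 l{\left(F \right)} = \left(-9\right) 64 = -576$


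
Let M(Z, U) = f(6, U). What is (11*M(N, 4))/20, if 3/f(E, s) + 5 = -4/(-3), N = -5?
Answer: -9/20 ≈ -0.45000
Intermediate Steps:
f(E, s) = -9/11 (f(E, s) = 3/(-5 - 4/(-3)) = 3/(-5 - 4*(-⅓)) = 3/(-5 + 4/3) = 3/(-11/3) = 3*(-3/11) = -9/11)
M(Z, U) = -9/11
(11*M(N, 4))/20 = (11*(-9/11))/20 = -9*1/20 = -9/20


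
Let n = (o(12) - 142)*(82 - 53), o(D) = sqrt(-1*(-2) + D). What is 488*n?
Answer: -2009584 + 14152*sqrt(14) ≈ -1.9566e+6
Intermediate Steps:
o(D) = sqrt(2 + D)
n = -4118 + 29*sqrt(14) (n = (sqrt(2 + 12) - 142)*(82 - 53) = (sqrt(14) - 142)*29 = (-142 + sqrt(14))*29 = -4118 + 29*sqrt(14) ≈ -4009.5)
488*n = 488*(-4118 + 29*sqrt(14)) = -2009584 + 14152*sqrt(14)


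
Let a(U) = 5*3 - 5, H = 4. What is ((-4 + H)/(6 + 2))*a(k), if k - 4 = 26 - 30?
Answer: 0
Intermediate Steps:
k = 0 (k = 4 + (26 - 30) = 4 - 4 = 0)
a(U) = 10 (a(U) = 15 - 5 = 10)
((-4 + H)/(6 + 2))*a(k) = ((-4 + 4)/(6 + 2))*10 = (0/8)*10 = (0*(1/8))*10 = 0*10 = 0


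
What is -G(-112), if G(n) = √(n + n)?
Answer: -4*I*√14 ≈ -14.967*I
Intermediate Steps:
G(n) = √2*√n (G(n) = √(2*n) = √2*√n)
-G(-112) = -√2*√(-112) = -√2*4*I*√7 = -4*I*√14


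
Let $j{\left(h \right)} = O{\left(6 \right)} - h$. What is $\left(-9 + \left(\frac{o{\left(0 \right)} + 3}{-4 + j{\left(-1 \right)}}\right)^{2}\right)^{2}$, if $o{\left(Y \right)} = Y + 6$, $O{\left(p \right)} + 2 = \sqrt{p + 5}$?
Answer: $\frac{2136051}{9604} + \frac{116640 \sqrt{11}}{2401} \approx 383.53$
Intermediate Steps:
$O{\left(p \right)} = -2 + \sqrt{5 + p}$ ($O{\left(p \right)} = -2 + \sqrt{p + 5} = -2 + \sqrt{5 + p}$)
$o{\left(Y \right)} = 6 + Y$
$j{\left(h \right)} = -2 + \sqrt{11} - h$ ($j{\left(h \right)} = \left(-2 + \sqrt{5 + 6}\right) - h = \left(-2 + \sqrt{11}\right) - h = -2 + \sqrt{11} - h$)
$\left(-9 + \left(\frac{o{\left(0 \right)} + 3}{-4 + j{\left(-1 \right)}}\right)^{2}\right)^{2} = \left(-9 + \left(\frac{\left(6 + 0\right) + 3}{-4 - \left(1 - \sqrt{11}\right)}\right)^{2}\right)^{2} = \left(-9 + \left(\frac{6 + 3}{-4 + \left(-2 + \sqrt{11} + 1\right)}\right)^{2}\right)^{2} = \left(-9 + \left(\frac{9}{-4 - \left(1 - \sqrt{11}\right)}\right)^{2}\right)^{2} = \left(-9 + \left(\frac{9}{-5 + \sqrt{11}}\right)^{2}\right)^{2} = \left(-9 + \frac{81}{\left(-5 + \sqrt{11}\right)^{2}}\right)^{2}$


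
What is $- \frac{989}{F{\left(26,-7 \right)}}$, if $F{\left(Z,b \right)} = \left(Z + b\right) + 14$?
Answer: $- \frac{989}{33} \approx -29.97$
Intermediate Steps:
$F{\left(Z,b \right)} = 14 + Z + b$
$- \frac{989}{F{\left(26,-7 \right)}} = - \frac{989}{14 + 26 - 7} = - \frac{989}{33}$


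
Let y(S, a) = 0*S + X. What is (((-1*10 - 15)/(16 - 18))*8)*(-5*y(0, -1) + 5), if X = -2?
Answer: 1500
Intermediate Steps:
y(S, a) = -2 (y(S, a) = 0*S - 2 = 0 - 2 = -2)
(((-1*10 - 15)/(16 - 18))*8)*(-5*y(0, -1) + 5) = (((-1*10 - 15)/(16 - 18))*8)*(-5*(-2) + 5) = (((-10 - 15)/(-2))*8)*(10 + 5) = (-25*(-1/2)*8)*15 = ((25/2)*8)*15 = 100*15 = 1500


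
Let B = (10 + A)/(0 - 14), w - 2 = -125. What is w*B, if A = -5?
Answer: 615/14 ≈ 43.929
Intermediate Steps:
w = -123 (w = 2 - 125 = -123)
B = -5/14 (B = (10 - 5)/(0 - 14) = 5/(-14) = 5*(-1/14) = -5/14 ≈ -0.35714)
w*B = -123*(-5/14) = 615/14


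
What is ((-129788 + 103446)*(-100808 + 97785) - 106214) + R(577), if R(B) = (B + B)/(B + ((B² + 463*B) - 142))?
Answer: 47756346911934/600515 ≈ 7.9526e+7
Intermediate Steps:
R(B) = 2*B/(-142 + B² + 464*B) (R(B) = (2*B)/(B + (-142 + B² + 463*B)) = (2*B)/(-142 + B² + 464*B) = 2*B/(-142 + B² + 464*B))
((-129788 + 103446)*(-100808 + 97785) - 106214) + R(577) = ((-129788 + 103446)*(-100808 + 97785) - 106214) + 2*577/(-142 + 577² + 464*577) = (-26342*(-3023) - 106214) + 2*577/(-142 + 332929 + 267728) = (79631866 - 106214) + 2*577/600515 = 79525652 + 2*577*(1/600515) = 79525652 + 1154/600515 = 47756346911934/600515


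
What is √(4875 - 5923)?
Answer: 2*I*√262 ≈ 32.373*I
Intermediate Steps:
√(4875 - 5923) = √(-1048) = 2*I*√262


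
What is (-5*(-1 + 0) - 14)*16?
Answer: -144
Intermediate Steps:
(-5*(-1 + 0) - 14)*16 = (-5*(-1) - 14)*16 = (5 - 14)*16 = -9*16 = -144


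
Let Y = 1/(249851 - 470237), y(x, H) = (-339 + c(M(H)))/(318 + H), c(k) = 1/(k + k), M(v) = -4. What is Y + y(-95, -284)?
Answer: -298953745/29972496 ≈ -9.9743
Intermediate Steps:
c(k) = 1/(2*k)
y(x, H) = -2713/(8*(318 + H)) (y(x, H) = (-339 + (½)/(-4))/(318 + H) = (-339 + (½)*(-¼))/(318 + H) = (-339 - ⅛)/(318 + H) = -2713/(8*(318 + H)))
Y = -1/220386 (Y = 1/(-220386) = -1/220386 ≈ -4.5375e-6)
Y + y(-95, -284) = -1/220386 - 2713/(2544 + 8*(-284)) = -1/220386 - 2713/(2544 - 2272) = -1/220386 - 2713/272 = -298953745/29972496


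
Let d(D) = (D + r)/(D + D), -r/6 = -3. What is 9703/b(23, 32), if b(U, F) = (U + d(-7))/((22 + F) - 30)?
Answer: 3260208/311 ≈ 10483.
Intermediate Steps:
r = 18 (r = -6*(-3) = 18)
d(D) = (18 + D)/(2*D) (d(D) = (D + 18)/(D + D) = (18 + D)/((2*D)) = (18 + D)*(1/(2*D)) = (18 + D)/(2*D))
b(U, F) = (-11/14 + U)/(-8 + F) (b(U, F) = (U + (½)*(18 - 7)/(-7))/((22 + F) - 30) = (U + (½)*(-⅐)*11)/(-8 + F) = (U - 11/14)/(-8 + F) = (-11/14 + U)/(-8 + F))
9703/b(23, 32) = 9703/(((-11/14 + 23)/(-8 + 32))) = 9703/(((311/14)/24)) = 9703/(((1/24)*(311/14))) = 9703/(311/336) = 9703*(336/311) = 3260208/311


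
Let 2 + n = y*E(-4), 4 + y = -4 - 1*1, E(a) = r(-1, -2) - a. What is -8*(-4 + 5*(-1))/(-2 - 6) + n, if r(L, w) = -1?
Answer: -38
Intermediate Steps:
E(a) = -1 - a
y = -9 (y = -4 + (-4 - 1*1) = -4 + (-4 - 1) = -4 - 5 = -9)
n = -29 (n = -2 - 9*(-1 - 1*(-4)) = -2 - 9*(-1 + 4) = -2 - 9*3 = -2 - 27 = -29)
-8*(-4 + 5*(-1))/(-2 - 6) + n = -8*(-4 + 5*(-1))/(-2 - 6) - 29 = -8*(-4 - 5)/(-8) - 29 = -(-72)*(-1)/8 - 29 = -8*9/8 - 29 = -9 - 29 = -38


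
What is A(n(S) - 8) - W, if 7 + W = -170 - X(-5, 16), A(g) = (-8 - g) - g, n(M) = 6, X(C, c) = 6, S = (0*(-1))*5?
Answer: 179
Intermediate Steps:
S = 0 (S = 0*5 = 0)
A(g) = -8 - 2*g
W = -183 (W = -7 + (-170 - 1*6) = -7 + (-170 - 6) = -7 - 176 = -183)
A(n(S) - 8) - W = (-8 - 2*(6 - 8)) - 1*(-183) = (-8 - 2*(-2)) + 183 = (-8 + 4) + 183 = -4 + 183 = 179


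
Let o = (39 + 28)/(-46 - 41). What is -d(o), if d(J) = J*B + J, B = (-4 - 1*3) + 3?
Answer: -67/29 ≈ -2.3103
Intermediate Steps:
B = -4 (B = (-4 - 3) + 3 = -7 + 3 = -4)
o = -67/87 (o = 67/(-87) = 67*(-1/87) = -67/87 ≈ -0.77011)
d(J) = -3*J (d(J) = J*(-4) + J = -4*J + J = -3*J)
-d(o) = -(-3)*(-67)/87 = -1*67/29 = -67/29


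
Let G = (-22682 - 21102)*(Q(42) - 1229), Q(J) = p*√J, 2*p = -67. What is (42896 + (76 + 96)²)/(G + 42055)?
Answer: 300248907360/216134069144773 - 8177773440*√42/216134069144773 ≈ 0.0011440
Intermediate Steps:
p = -67/2 (p = (½)*(-67) = -67/2 ≈ -33.500)
Q(J) = -67*√J/2
G = 53810536 + 1466764*√42 (G = (-22682 - 21102)*(-67*√42/2 - 1229) = -43784*(-1229 - 67*√42/2) = 53810536 + 1466764*√42 ≈ 6.3316e+7)
(42896 + (76 + 96)²)/(G + 42055) = (42896 + (76 + 96)²)/((53810536 + 1466764*√42) + 42055) = (42896 + 172²)/(53852591 + 1466764*√42) = (42896 + 29584)/(53852591 + 1466764*√42) = 72480/(53852591 + 1466764*√42)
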